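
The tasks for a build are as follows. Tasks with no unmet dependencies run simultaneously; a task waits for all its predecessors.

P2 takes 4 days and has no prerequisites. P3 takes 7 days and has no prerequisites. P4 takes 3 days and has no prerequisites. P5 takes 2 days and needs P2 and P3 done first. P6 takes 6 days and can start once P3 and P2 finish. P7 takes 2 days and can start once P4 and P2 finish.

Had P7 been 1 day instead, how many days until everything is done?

13

The binding path is P3→P6 = 7+6 = 13; finish at 13 days.
P7 is off the critical path — its longest chain is 6 days, giving 7 of slack.
The critical path is still P3→P6; finish is now 13 days.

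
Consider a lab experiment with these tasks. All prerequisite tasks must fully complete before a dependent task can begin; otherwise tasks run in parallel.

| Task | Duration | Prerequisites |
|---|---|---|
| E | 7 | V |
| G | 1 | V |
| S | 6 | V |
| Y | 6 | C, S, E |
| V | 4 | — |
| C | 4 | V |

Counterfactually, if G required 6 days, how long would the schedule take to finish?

The binding path is V→E→Y = 4+7+6 = 17; finish at 17 days.
The longest path through G is only 5 days, so G has float 12.
That remains the longest chain; total 17 days.

17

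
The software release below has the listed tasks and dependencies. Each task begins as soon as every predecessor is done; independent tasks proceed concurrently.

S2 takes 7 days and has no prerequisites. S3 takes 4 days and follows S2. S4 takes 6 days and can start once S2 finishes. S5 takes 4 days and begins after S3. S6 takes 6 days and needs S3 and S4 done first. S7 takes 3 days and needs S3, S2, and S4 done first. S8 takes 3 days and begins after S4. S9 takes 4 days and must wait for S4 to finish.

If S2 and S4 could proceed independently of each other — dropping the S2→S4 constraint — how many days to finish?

Before: longest chain S2→S4→S6 = 7+6+6 = 19, finish 19.
Without S2→S4, S4's earliest start moves from 7 to 0.
After: S2→S3→S6 = 7+4+6 = 17 → 17 days.

17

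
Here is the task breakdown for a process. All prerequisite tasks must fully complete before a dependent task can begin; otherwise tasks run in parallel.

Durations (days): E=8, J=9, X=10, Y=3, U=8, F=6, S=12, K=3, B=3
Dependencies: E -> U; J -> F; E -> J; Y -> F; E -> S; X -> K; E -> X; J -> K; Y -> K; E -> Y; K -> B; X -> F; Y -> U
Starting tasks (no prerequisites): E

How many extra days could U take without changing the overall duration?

5

E→X→F = 8+10+6 = 24 sets the makespan at 24 days.
U finishes as early as 19 and must finish by 24.
Float = 24 − 19 = 5.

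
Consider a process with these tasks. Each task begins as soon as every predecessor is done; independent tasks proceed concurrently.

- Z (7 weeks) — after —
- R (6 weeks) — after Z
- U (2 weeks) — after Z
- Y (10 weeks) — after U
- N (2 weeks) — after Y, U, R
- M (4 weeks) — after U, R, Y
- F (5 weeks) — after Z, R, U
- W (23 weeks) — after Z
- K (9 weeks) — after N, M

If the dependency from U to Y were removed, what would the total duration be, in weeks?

30

Before: longest chain Z→U→Y→M→K = 7+2+10+4+9 = 32, finish 32.
Without U→Y, Y's earliest start moves from 9 to 0.
The longest chain is now Z→W = 7+23 = 30, so the schedule takes 30 weeks.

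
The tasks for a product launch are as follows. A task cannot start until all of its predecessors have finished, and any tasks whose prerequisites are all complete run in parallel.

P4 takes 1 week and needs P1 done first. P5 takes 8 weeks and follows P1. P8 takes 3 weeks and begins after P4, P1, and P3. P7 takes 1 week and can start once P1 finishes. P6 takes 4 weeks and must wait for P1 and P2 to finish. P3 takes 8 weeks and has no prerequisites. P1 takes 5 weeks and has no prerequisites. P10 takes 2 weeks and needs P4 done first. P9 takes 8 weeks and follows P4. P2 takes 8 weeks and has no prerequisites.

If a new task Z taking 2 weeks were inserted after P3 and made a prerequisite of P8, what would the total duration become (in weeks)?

14

Originally the plan takes 14 weeks.
With Z inserted, P8 now waits for max(P4, P1, P3, Z).
New critical path: P1→P4→P9 = 5+1+8 = 14 ⇒ 14 weeks.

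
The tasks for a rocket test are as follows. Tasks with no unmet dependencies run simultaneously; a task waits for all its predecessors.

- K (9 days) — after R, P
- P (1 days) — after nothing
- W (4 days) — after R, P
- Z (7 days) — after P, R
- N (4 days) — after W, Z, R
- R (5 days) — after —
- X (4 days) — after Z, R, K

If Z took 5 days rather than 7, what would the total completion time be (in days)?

Baseline: R→K→X = 5+9+4 = 18 → 18 days.
Z has 2 days of float (longest path through it is 16).
That remains the longest chain; total 18 days.

18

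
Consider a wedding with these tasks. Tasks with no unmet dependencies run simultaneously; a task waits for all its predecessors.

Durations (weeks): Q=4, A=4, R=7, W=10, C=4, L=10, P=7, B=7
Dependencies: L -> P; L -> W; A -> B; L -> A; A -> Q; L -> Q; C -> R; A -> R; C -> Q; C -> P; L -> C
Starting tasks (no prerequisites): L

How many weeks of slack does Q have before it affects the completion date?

Critical path: L→C→P = 10+4+7 = 21, so the finish is 21 weeks.
Q finishes as early as 18 and must finish by 21.
Float = 21 − 18 = 3.

3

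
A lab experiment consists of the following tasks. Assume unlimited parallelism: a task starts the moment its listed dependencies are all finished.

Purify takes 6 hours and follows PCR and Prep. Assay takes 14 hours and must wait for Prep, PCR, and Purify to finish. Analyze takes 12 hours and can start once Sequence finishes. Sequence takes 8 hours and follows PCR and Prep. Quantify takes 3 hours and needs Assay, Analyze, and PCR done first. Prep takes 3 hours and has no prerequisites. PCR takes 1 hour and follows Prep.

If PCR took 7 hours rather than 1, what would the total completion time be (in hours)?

33

Actual critical path: Prep→PCR→Sequence→Analyze→Quantify = 3+1+8+12+3 = 27 ⇒ 27 hours.
PCR lies on that path, so at 7 hours the path becomes 33 hours.
That remains the longest chain; total 33 hours.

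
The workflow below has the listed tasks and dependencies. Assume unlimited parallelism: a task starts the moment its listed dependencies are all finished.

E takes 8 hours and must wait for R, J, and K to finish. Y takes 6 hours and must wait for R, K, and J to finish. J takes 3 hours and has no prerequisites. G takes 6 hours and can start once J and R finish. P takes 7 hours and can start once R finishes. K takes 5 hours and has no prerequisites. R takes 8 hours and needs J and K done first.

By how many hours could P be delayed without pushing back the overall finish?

Critical path: K→R→E = 5+8+8 = 21, so the finish is 21 hours.
The longest chain containing P totals 20 hours.
So P can slip 21 − 20 = 1 hour.

1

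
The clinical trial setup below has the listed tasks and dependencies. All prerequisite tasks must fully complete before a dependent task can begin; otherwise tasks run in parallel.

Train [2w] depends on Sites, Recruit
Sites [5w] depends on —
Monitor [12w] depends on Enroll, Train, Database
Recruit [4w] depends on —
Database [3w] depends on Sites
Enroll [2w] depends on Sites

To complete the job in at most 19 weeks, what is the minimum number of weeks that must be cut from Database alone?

1

Current finish: 20 weeks; target: 19.
Database is on every critical path, so each week cut from Database cuts the finish by one (this holds down to a finish of 19).
Need 20 − 19 = 1 week off Database → Database becomes 2 weeks, finish becomes 19.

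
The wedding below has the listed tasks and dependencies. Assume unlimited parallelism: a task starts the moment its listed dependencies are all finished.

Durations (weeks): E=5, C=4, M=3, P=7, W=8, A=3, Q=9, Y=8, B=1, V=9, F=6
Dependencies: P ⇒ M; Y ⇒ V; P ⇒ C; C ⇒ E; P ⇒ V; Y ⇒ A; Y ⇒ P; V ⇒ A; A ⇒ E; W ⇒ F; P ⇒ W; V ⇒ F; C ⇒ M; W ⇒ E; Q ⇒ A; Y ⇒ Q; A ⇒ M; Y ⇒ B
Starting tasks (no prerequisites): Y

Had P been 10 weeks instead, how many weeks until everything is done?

35

Baseline: Y→P→V→A→E = 8+7+9+3+5 = 32 → 32 weeks.
P lies on that path, so at 10 weeks the path becomes 35 weeks.
The critical path is still Y→P→V→A→E; finish is now 35 weeks.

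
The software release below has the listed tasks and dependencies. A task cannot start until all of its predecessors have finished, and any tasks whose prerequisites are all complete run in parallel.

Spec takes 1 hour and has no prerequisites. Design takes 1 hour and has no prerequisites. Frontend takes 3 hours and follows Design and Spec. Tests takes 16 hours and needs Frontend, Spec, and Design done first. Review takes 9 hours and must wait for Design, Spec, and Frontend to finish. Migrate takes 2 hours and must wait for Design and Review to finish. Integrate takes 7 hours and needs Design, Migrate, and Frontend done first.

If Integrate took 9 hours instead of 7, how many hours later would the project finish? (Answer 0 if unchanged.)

Actual critical path: Spec→Frontend→Review→Migrate→Integrate = 1+3+9+2+7 = 22 ⇒ 22 hours.
Integrate is on the critical path; changing it to 9 makes that path 24 hours.
That remains the longest chain; total 24 hours.
Change in finish: 24 − 22 = +2 hours.

2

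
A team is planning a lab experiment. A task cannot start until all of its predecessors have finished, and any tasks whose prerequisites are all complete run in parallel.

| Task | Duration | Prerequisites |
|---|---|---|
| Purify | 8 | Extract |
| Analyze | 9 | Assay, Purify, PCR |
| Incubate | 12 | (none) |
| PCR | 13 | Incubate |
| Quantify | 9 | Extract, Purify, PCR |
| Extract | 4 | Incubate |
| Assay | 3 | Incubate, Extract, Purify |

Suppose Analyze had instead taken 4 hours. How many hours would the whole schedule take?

34

Critical path before the change: Incubate→Extract→Purify→Assay→Analyze = 12+4+8+3+9 = 36 giving 36 hours.
Analyze lies on that path, so at 4 hours the path becomes 31 hours.
The binding chain switches to Incubate→PCR→Quantify = 12+13+9 = 34; finish 34 hours.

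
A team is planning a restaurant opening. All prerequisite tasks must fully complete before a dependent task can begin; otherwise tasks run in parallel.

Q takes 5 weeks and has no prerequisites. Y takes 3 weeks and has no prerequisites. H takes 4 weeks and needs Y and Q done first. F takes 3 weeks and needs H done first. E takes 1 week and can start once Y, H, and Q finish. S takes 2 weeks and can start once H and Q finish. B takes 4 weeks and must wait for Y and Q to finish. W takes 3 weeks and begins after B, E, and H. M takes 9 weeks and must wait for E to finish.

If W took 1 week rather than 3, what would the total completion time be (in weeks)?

The binding path is Q→H→E→M = 5+4+1+9 = 19; finish at 19 weeks.
W has 6 weeks of float (longest path through it is 13).
No other chain overtakes it, so the finish is 19 weeks.

19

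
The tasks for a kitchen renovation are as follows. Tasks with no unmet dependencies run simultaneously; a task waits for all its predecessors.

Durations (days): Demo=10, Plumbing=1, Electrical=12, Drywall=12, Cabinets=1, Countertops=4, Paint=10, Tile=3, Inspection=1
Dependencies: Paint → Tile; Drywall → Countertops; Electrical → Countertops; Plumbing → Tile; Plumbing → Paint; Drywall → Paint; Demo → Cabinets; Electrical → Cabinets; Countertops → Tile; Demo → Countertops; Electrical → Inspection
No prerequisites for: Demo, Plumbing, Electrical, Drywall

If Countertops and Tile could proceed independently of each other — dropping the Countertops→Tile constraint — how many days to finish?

Original critical path: Drywall→Paint→Tile = 12+10+3 = 25 ⇒ 25 days.
Dropping Countertops→Tile doesn't change Tile's earliest start (22); another predecessor still binds.
After: Drywall→Paint→Tile = 12+10+3 = 25 → 25 days.

25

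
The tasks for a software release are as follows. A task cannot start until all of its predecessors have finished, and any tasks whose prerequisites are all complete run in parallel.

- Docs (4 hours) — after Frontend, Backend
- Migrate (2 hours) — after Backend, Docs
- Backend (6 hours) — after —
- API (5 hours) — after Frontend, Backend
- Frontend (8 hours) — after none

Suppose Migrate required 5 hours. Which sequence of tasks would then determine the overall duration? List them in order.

Critical path before the change: Frontend→Docs→Migrate = 8+4+2 = 14 giving 14 hours.
Migrate lies on that path, so at 5 hours the path becomes 17 hours.
No other chain overtakes it, so the finish is 17 hours.

Frontend, Docs, Migrate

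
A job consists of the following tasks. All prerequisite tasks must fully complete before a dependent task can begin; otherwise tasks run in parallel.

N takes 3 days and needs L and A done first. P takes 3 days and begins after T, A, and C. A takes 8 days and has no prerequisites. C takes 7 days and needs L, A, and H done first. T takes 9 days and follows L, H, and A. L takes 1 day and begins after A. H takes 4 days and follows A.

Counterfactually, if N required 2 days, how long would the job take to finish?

24

As given, the longest chain is A→H→T→P = 8+4+9+3 = 24, so the finish is 24 days.
N has 12 days of float (longest path through it is 12).
No other chain overtakes it, so the finish is 24 days.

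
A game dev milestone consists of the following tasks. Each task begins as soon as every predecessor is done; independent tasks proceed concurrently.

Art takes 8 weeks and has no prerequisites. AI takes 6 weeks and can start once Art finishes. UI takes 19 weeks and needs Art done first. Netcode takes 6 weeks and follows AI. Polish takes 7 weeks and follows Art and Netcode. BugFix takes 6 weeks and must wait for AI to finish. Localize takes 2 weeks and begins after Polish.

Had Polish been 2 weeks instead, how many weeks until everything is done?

As given, the longest chain is Art→AI→Netcode→Polish→Localize = 8+6+6+7+2 = 29, so the finish is 29 weeks.
Since Polish is critical, the -5 change carries straight to that chain (now 24 weeks).
Now Art→UI = 8+19 = 27 is longest, so the finish becomes 27 weeks.

27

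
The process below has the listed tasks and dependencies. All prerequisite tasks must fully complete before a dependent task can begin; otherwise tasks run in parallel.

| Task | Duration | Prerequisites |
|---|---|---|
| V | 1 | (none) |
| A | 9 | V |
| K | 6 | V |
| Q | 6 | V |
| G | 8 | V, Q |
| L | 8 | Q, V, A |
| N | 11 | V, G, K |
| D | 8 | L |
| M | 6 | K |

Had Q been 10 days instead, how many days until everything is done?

30

Critical path before the change: V→Q→G→N = 1+6+8+11 = 26 giving 26 days.
Since Q is critical, the +4 change carries straight to that chain (now 30 days).
No other chain overtakes it, so the finish is 30 days.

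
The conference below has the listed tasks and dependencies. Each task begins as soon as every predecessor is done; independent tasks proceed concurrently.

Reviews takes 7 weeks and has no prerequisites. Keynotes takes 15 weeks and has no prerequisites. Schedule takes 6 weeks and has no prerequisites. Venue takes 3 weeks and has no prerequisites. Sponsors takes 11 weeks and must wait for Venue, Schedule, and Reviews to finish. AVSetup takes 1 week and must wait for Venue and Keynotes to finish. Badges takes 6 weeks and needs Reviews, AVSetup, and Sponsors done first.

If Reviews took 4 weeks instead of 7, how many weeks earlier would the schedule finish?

Critical path before the change: Reviews→Sponsors→Badges = 7+11+6 = 24 giving 24 weeks.
Reviews lies on that path, so at 4 weeks the path becomes 21 weeks.
Now Schedule→Sponsors→Badges = 6+11+6 = 23 is longest, so the finish becomes 23 weeks.
Change in finish: 23 − 24 = -1 weeks.

1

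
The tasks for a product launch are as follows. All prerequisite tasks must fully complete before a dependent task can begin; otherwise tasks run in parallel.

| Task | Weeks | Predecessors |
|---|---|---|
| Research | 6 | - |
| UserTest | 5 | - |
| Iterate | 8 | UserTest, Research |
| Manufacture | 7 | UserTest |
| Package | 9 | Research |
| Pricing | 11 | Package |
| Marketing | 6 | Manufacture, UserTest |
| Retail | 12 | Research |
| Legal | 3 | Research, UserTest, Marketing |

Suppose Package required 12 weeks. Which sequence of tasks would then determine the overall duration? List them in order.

Research, Package, Pricing

Baseline: Research→Package→Pricing = 6+9+11 = 26 → 26 weeks.
Since Package is critical, the +3 change carries straight to that chain (now 29 weeks).
The critical path is still Research→Package→Pricing; finish is now 29 weeks.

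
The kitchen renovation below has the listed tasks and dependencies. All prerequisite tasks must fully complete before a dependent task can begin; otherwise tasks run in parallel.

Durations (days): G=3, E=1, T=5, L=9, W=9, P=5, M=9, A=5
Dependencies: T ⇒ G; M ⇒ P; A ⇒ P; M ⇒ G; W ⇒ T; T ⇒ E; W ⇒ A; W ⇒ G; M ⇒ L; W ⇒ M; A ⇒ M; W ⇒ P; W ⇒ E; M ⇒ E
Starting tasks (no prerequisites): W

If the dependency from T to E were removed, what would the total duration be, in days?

32

With the dependency in place, W→A→M→L = 9+5+9+9 = 32 sets the finish at 32 days.
Dropping T→E doesn't change E's earliest start (23); another predecessor still binds.
After: W→A→M→L = 9+5+9+9 = 32 → 32 days.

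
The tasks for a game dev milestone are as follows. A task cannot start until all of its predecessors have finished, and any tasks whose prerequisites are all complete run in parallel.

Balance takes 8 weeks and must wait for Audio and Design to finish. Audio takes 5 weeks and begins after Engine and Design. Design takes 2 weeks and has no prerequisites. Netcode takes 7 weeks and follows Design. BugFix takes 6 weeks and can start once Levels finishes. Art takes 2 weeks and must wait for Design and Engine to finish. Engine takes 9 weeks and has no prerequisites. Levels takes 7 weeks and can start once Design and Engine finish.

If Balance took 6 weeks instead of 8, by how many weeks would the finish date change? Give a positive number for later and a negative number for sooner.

Baseline: Engine→Audio→Balance = 9+5+8 = 22 → 22 weeks.
Since Balance is critical, the -2 change carries straight to that chain (now 20 weeks).
Now Engine→Levels→BugFix = 9+7+6 = 22 is longest, so the finish becomes 22 weeks.
Change in finish: 22 − 22 = +0 weeks.

0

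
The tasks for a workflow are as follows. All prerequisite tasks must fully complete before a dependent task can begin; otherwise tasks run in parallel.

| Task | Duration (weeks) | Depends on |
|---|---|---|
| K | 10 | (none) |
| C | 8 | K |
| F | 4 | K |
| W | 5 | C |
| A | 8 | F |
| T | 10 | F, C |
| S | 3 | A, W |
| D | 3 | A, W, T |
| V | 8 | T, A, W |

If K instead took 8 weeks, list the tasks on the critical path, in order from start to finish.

As given, the longest chain is K→C→T→V = 10+8+10+8 = 36, so the finish is 36 weeks.
K is on the critical path; changing it to 8 makes that path 34 weeks.
That remains the longest chain; total 34 weeks.

K, C, T, V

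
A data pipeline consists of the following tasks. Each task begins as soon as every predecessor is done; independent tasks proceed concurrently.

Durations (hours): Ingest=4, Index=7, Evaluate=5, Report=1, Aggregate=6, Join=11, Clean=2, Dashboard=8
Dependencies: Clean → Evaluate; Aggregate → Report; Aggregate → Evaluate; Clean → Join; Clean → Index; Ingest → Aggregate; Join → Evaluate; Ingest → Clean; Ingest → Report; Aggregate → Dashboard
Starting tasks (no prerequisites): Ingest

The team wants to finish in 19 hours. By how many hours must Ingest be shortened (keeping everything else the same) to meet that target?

3

Current finish: 22 hours; target: 19.
Ingest is on every critical path, so each hour cut from Ingest cuts the finish by one (this holds down to a finish of 19).
Need 22 − 19 = 3 hours off Ingest → Ingest becomes 1 hour, finish becomes 19.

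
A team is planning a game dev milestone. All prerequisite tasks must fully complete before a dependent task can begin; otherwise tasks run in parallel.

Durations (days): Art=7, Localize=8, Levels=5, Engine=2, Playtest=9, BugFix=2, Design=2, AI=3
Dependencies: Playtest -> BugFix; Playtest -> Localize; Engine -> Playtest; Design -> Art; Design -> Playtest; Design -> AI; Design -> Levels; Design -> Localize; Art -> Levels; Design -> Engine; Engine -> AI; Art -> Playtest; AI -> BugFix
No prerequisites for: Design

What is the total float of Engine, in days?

5

Critical path: Design→Art→Playtest→Localize = 2+7+9+8 = 26, so the finish is 26 days.
Longest path through Engine: 21 days (earliest finish 4, latest finish 9).
Slack of Engine = 7 − 2 = 5 days.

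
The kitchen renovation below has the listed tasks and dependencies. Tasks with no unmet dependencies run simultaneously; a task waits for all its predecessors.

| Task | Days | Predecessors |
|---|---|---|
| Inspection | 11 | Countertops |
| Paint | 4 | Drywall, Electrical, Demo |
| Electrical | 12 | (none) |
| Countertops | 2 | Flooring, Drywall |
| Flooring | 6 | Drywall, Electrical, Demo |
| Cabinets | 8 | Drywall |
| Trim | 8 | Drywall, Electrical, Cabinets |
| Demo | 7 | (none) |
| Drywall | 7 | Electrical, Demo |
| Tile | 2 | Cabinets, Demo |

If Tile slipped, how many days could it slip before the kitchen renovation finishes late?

Electrical→Drywall→Flooring→Countertops→Inspection = 12+7+6+2+11 = 38 sets the makespan at 38 days.
The longest chain containing Tile totals 29 days.
So Tile can slip 38 − 29 = 9 days.

9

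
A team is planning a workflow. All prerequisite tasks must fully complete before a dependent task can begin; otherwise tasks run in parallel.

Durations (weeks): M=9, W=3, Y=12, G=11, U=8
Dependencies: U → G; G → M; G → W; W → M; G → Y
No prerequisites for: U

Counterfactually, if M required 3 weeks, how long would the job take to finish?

As given, the longest chain is U→G→W→M = 8+11+3+9 = 31, so the finish is 31 weeks.
Since M is critical, the -6 change carries straight to that chain (now 25 weeks).
New critical path: U→G→Y = 8+11+12 = 31 ⇒ 31 weeks.

31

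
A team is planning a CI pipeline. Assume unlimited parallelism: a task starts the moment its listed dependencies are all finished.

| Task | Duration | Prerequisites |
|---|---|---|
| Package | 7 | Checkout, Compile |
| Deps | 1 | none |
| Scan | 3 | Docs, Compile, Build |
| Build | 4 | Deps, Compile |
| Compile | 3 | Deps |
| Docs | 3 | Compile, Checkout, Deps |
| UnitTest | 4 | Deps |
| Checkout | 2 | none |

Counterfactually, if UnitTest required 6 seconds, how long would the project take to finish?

11

The binding path is Deps→Compile→Build→Scan = 1+3+4+3 = 11; finish at 11 seconds.
UnitTest is off the critical path — its longest chain is 5 seconds, giving 6 of slack.
That remains the longest chain; total 11 seconds.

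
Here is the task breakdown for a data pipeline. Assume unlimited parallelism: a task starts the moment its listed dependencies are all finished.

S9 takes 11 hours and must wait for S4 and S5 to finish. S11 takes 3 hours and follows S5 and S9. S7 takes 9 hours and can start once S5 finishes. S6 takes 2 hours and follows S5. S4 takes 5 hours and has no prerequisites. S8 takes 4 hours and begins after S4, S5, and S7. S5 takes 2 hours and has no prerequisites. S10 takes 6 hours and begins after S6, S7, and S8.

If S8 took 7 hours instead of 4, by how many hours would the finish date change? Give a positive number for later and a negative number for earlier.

The binding path is S5→S7→S8→S10 = 2+9+4+6 = 21; finish at 21 hours.
S8 lies on that path, so at 7 hours the path becomes 24 hours.
No other chain overtakes it, so the finish is 24 hours.
Change in finish: 24 − 21 = +3 hours.

3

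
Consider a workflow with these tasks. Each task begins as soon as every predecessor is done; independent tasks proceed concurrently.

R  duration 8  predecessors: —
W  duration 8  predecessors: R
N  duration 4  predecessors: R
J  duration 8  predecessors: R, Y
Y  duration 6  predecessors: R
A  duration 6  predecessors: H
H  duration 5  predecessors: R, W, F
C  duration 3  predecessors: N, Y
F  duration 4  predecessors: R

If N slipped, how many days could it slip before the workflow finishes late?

The longest chain is R→W→H→A = 8+8+5+6 = 27; overall finish 27 days.
N finishes as early as 12 and must finish by 24.
Slack of N = 20 − 8 = 12 days.

12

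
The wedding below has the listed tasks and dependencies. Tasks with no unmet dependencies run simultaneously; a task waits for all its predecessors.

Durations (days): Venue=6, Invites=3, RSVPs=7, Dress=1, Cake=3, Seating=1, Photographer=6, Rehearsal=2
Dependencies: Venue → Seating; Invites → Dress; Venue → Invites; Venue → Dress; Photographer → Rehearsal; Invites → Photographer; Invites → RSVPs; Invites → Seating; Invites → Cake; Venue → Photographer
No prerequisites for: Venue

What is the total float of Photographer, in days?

The longest chain is Venue→Invites→Photographer→Rehearsal = 6+3+6+2 = 17; overall finish 17 days.
The longest chain containing Photographer totals 17 days.
Slack of Photographer = 9 − 9 = 0 days.

0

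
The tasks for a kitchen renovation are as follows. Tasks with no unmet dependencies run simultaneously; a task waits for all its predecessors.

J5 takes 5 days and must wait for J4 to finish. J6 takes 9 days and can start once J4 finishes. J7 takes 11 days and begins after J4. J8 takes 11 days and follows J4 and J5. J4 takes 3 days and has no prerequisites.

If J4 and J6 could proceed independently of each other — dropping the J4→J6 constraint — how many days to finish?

19

Before: longest chain J4→J5→J8 = 3+5+11 = 19, finish 19.
Without J4→J6, J6's earliest start moves from 3 to 0.
The longest chain is now J4→J5→J8 = 3+5+11 = 19, so the plan takes 19 days.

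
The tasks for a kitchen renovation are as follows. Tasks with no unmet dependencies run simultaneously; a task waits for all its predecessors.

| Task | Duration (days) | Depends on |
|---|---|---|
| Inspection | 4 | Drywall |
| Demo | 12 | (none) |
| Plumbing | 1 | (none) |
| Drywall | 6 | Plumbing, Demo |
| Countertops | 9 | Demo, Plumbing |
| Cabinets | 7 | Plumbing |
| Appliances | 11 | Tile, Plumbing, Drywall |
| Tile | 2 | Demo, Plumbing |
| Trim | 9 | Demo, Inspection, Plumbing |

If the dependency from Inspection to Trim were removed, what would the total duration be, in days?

With the dependency in place, Demo→Drywall→Inspection→Trim = 12+6+4+9 = 31 sets the finish at 31 days.
Without Inspection→Trim, Trim's earliest start moves from 22 to 12.
New critical path: Demo→Drywall→Appliances = 12+6+11 = 29 ⇒ 29 days.

29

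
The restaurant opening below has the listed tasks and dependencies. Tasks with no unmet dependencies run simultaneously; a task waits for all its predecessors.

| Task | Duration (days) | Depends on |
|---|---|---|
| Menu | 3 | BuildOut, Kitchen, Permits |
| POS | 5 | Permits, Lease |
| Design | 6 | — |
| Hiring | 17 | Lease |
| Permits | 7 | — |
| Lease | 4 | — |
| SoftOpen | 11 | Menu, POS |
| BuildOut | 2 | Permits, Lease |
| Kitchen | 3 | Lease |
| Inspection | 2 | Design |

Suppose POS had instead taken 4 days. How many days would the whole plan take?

23

Baseline: Permits→POS→SoftOpen = 7+5+11 = 23 → 23 days.
Since POS is critical, the -1 change carries straight to that chain (now 22 days).
The binding chain switches to Permits→BuildOut→Menu→SoftOpen = 7+2+3+11 = 23; finish 23 days.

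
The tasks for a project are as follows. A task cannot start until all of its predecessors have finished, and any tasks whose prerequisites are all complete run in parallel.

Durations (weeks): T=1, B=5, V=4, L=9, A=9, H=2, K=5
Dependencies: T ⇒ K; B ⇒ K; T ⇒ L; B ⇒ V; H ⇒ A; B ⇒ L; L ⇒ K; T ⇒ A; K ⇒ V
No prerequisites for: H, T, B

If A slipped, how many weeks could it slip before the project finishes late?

B→L→K→V = 5+9+5+4 = 23 sets the makespan at 23 weeks.
The longest chain containing A totals 11 weeks.
So A can slip 23 − 11 = 12 weeks.

12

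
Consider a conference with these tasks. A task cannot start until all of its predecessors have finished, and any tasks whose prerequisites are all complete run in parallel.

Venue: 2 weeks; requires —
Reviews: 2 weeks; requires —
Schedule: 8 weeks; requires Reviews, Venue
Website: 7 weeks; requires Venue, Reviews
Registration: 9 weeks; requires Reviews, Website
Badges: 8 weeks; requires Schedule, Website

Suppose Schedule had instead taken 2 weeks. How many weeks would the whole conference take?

18

As given, the longest chain is Venue→Schedule→Badges = 2+8+8 = 18, so the finish is 18 weeks.
Schedule is on the critical path; changing it to 2 makes that path 12 weeks.
Now Venue→Website→Registration = 2+7+9 = 18 is longest, so the finish becomes 18 weeks.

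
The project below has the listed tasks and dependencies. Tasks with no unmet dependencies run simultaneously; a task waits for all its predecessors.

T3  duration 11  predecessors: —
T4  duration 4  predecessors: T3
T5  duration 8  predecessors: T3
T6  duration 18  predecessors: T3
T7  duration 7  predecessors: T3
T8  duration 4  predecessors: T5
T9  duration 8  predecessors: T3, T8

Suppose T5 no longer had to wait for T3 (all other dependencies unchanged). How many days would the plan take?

Before: longest chain T3→T5→T8→T9 = 11+8+4+8 = 31, finish 31.
Without T3→T5, T5's earliest start moves from 11 to 0.
After: T3→T6 = 11+18 = 29 → 29 days.

29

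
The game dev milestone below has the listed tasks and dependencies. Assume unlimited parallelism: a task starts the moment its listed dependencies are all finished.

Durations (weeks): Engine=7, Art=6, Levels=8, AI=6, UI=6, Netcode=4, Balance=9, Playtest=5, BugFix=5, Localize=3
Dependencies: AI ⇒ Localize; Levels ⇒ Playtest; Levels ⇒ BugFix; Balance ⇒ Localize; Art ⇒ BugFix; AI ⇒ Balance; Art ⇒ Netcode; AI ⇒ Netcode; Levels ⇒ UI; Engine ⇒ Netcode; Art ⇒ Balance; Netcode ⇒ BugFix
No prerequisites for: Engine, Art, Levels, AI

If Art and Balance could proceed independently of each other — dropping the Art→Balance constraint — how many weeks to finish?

With the dependency in place, Art→Balance→Localize = 6+9+3 = 18 sets the finish at 18 weeks.
Dropping Art→Balance doesn't change Balance's earliest start (6); another predecessor still binds.
After: AI→Balance→Localize = 6+9+3 = 18 → 18 weeks.

18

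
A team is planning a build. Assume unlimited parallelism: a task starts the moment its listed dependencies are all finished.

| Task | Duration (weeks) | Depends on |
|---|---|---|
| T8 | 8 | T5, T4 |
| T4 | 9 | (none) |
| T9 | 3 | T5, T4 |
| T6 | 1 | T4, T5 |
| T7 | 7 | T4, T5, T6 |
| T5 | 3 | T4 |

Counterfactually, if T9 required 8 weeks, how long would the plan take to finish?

Baseline: T4→T5→T6→T7 = 9+3+1+7 = 20 → 20 weeks.
The longest path through T9 is only 15 weeks, so T9 has float 5.
No other chain overtakes it, so the finish is 20 weeks.

20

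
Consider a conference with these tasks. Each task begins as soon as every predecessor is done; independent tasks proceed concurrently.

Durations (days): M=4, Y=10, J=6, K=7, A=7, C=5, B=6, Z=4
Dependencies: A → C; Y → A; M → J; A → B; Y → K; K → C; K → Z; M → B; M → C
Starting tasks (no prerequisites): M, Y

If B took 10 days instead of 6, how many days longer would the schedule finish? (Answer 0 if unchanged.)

Critical path before the change: Y→A→B = 10+7+6 = 23 giving 23 days.
Since B is critical, the +4 change carries straight to that chain (now 27 days).
The critical path is still Y→A→B; finish is now 27 days.
Change in finish: 27 − 23 = +4 days.

4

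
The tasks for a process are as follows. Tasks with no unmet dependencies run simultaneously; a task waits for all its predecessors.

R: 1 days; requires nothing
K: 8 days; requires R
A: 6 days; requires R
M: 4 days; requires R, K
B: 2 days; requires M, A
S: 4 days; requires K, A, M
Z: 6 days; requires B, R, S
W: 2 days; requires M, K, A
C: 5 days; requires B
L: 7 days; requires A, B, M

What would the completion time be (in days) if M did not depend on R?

23

With the dependency in place, R→K→M→S→Z = 1+8+4+4+6 = 23 sets the finish at 23 days.
Dropping R→M doesn't change M's earliest start (9); another predecessor still binds.
The longest chain is now R→K→M→S→Z = 1+8+4+4+6 = 23, so the process takes 23 days.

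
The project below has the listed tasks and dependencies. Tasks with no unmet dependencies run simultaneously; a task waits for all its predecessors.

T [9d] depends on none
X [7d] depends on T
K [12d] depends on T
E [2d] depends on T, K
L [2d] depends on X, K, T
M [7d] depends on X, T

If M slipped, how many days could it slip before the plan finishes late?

Critical path: T→X→M = 9+7+7 = 23, so the finish is 23 days.
The longest chain containing M totals 23 days.
Float = 23 − 23 = 0.

0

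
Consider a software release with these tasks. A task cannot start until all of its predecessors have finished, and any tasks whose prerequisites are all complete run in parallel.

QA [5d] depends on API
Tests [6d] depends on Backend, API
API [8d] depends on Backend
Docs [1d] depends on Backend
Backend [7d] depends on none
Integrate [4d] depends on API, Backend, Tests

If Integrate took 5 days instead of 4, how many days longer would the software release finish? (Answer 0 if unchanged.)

The binding path is Backend→API→Tests→Integrate = 7+8+6+4 = 25; finish at 25 days.
Integrate is on the critical path; changing it to 5 makes that path 26 days.
That remains the longest chain; total 26 days.
Change in finish: 26 − 25 = +1 days.

1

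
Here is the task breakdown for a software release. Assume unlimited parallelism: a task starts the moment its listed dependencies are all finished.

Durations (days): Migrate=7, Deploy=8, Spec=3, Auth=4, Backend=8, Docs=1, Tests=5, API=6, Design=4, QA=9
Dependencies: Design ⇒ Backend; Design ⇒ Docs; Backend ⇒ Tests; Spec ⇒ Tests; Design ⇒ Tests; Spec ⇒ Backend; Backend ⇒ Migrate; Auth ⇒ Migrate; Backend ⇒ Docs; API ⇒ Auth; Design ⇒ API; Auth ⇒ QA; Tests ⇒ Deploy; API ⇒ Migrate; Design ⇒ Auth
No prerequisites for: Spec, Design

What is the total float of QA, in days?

The longest chain is Design→Backend→Tests→Deploy = 4+8+5+8 = 25; overall finish 25 days.
Longest path through QA: 23 days (earliest finish 23, latest finish 25).
Slack of QA = 16 − 14 = 2 days.

2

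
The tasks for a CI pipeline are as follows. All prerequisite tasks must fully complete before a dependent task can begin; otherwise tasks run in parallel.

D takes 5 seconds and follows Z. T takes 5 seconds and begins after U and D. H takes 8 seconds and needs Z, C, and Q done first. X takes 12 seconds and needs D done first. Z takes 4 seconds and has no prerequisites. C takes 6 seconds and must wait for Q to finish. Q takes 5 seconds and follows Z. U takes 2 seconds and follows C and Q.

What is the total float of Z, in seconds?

Critical path: Z→Q→C→H = 4+5+6+8 = 23, so the finish is 23 seconds.
Longest path through Z: 23 seconds (earliest finish 4, latest finish 4).
Slack of Z = 0 − 0 = 0 seconds.

0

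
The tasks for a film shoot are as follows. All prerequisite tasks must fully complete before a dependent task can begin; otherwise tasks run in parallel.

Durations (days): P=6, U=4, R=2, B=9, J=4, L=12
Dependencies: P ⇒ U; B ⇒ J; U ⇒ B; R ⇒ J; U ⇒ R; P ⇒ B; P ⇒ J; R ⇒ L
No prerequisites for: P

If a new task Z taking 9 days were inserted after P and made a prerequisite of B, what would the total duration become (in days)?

28

Originally the film shoot takes 24 days.
With Z inserted, B now waits for max(P, U, Z).
New critical path: P→Z→B→J = 6+9+9+4 = 28 ⇒ 28 days.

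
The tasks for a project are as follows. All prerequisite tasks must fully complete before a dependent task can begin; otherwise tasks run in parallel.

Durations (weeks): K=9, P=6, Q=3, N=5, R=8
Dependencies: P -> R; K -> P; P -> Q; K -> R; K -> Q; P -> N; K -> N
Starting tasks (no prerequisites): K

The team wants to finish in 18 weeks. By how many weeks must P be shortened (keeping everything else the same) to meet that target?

5

Current finish: 23 weeks; target: 18.
P is on every critical path, so each week cut from P cuts the finish by one (this holds down to a finish of 18).
Need 23 − 18 = 5 weeks off P → P becomes 1 week, finish becomes 18.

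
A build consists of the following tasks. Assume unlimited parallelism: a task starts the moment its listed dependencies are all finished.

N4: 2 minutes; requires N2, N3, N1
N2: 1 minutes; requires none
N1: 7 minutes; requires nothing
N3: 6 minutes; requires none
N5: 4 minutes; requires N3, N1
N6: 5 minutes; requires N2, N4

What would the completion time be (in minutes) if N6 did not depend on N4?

Before: longest chain N1→N4→N6 = 7+2+5 = 14, finish 14.
Without N4→N6, N6's earliest start moves from 9 to 1.
The longest chain is now N1→N5 = 7+4 = 11, so the schedule takes 11 minutes.

11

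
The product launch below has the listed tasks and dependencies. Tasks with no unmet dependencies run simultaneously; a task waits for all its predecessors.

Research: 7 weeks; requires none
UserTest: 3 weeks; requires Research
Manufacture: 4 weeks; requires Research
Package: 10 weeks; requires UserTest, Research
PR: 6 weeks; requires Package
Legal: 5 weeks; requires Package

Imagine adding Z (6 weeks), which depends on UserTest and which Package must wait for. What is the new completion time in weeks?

32

Originally the product launch takes 26 weeks.
With Z inserted, Package now waits for max(UserTest, Research, Z).
New critical path: Research→UserTest→Z→Package→PR = 7+3+6+10+6 = 32 ⇒ 32 weeks.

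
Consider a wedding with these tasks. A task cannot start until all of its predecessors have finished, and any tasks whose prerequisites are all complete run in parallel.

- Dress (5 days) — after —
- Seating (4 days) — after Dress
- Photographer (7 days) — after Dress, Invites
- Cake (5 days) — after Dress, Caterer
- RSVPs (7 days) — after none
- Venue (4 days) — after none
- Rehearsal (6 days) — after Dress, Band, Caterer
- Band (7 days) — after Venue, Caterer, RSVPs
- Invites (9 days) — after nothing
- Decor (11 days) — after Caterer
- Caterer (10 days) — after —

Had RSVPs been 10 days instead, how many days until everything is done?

As given, the longest chain is Caterer→Band→Rehearsal = 10+7+6 = 23, so the finish is 23 days.
RSVPs has 3 days of float (longest path through it is 20).
The critical path is still Caterer→Band→Rehearsal; finish is now 23 days.

23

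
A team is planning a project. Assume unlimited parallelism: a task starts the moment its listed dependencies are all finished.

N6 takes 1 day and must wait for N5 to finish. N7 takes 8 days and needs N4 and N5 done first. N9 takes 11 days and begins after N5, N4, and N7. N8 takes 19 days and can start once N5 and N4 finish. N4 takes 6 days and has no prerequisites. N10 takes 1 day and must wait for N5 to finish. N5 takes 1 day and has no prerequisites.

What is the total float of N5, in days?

5

Critical path: N4→N7→N9 = 6+8+11 = 25, so the finish is 25 days.
The longest chain containing N5 totals 20 days.
Float = 25 − 20 = 5.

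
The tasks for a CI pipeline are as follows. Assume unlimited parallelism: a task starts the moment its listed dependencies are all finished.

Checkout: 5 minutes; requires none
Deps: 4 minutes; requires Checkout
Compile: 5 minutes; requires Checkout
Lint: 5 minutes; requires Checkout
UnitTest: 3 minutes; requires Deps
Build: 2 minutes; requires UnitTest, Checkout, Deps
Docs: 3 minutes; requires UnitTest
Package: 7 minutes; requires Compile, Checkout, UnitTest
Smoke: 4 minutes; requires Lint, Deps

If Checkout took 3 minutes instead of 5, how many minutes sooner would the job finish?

2

The binding path is Checkout→Deps→UnitTest→Package = 5+4+3+7 = 19; finish at 19 minutes.
Since Checkout is critical, the -2 change carries straight to that chain (now 17 minutes).
The critical path is still Checkout→Deps→UnitTest→Package; finish is now 17 minutes.
Change in finish: 17 − 19 = -2 minutes.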